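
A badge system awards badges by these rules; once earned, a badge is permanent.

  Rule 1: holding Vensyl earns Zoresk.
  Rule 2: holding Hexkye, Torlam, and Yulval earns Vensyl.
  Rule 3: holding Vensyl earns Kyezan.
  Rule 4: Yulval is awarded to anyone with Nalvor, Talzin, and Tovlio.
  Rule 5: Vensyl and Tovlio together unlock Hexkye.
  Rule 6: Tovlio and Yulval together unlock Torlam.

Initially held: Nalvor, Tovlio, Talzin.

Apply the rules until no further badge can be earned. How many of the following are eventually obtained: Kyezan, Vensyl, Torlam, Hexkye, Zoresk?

With Nalvor, Talzin, and Tovlio, Yulval is earned (Rule 4).
With Tovlio and Yulval, Torlam is earned (Rule 6).
Kyezan would need Vensyl (Rule 3), but Vensyl is never earned.
Vensyl would need Hexkye, Torlam, and Yulval (Rule 2), but Hexkye is never earned.
Torlam: reached.
Hexkye would need Vensyl and Tovlio (Rule 5), but Vensyl is never earned.
Zoresk would need Vensyl (Rule 1), but Vensyl is never earned.
Reached: Torlam — 1 of the 5.

1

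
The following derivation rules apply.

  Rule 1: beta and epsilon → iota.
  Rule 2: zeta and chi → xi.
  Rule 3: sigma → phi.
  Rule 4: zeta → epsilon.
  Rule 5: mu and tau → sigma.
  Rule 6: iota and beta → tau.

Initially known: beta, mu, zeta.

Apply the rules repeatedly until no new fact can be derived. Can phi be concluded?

From zeta, Rule 4 gives epsilon.
From beta and epsilon, Rule 1 gives iota.
From iota and beta, Rule 6 gives tau.
From mu and tau, Rule 5 gives sigma.
From sigma, Rule 3 gives phi.

Yes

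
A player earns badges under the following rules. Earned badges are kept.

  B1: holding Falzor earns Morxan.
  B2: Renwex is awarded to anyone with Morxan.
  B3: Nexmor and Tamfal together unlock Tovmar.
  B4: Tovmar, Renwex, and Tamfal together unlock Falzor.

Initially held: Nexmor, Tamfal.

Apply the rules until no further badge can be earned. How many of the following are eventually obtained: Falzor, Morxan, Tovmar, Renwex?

With Nexmor and Tamfal, Tovmar is earned (B3).
Falzor would need Tovmar, Renwex, and Tamfal (B4), but Renwex is never earned.
Morxan would need Falzor (B1), but Falzor is never earned.
Tovmar: reached.
Renwex would need Morxan (B2), but Morxan is never earned.
Reached: Tovmar — 1 of the 4.

1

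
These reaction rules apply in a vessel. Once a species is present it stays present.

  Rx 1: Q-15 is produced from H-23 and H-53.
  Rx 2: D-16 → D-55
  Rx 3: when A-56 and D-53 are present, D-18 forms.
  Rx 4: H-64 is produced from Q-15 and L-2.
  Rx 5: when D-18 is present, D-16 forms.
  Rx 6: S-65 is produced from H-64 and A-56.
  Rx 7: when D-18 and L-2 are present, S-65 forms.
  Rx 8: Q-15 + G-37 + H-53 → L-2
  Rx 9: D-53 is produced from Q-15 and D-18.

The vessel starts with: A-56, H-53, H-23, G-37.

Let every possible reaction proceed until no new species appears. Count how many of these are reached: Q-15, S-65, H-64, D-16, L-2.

H-23 and H-53 present → Q-15 forms (Rx 1).
Q-15, G-37, and H-53 present → L-2 forms (Rx 8).
Q-15 and L-2 present → H-64 forms (Rx 4).
H-64 and A-56 present → S-65 forms (Rx 6).
Q-15: reached.
S-65: reached.
H-64: reached.
D-16 would need D-18 (Rx 5), but D-18 never forms.
L-2: reached.
Reached: Q-15, S-65, H-64, and L-2 — 4 of the 5.

4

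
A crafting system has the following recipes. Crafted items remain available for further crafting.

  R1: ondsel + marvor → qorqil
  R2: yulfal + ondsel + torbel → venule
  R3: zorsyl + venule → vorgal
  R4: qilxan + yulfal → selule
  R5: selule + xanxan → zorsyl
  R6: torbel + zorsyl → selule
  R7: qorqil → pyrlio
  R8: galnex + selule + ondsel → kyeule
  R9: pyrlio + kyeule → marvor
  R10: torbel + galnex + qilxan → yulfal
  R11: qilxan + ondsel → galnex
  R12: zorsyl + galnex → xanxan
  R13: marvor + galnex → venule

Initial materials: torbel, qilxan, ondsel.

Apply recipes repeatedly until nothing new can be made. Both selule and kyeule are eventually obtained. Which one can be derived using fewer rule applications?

selule

selule: Using R11, qilxan and ondsel make galnex. torbel + galnex + qilxan → yulfal (R10). Using R4, qilxan and yulfal make selule. [3 rule applications]
kyeule: Using R11, qilxan and ondsel make galnex. Using R10, torbel, galnex, and qilxan make yulfal. Using R4, qilxan and yulfal make selule. galnex + selule + ondsel → kyeule (R8). [4 rule applications]
selule needs fewer.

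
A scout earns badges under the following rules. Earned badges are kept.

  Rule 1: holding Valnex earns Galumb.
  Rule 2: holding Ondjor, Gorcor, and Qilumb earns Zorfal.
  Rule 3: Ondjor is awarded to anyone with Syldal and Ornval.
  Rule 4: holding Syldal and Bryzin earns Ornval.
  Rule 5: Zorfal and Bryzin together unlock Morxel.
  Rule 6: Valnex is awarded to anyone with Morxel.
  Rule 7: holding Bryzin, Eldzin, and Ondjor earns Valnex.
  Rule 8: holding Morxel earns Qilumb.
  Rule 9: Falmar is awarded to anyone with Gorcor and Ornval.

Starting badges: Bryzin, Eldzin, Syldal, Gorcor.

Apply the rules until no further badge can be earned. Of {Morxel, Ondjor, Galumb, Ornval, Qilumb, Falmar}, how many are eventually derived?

4

With Syldal and Bryzin, Ornval is earned (Rule 4).
With Syldal and Ornval, Ondjor is earned (Rule 3).
With Gorcor and Ornval, Falmar is earned (Rule 9).
With Bryzin, Eldzin, and Ondjor, Valnex is earned (Rule 7).
With Valnex, Galumb is earned (Rule 1).
Morxel would need Zorfal and Bryzin (Rule 5), but Zorfal is never earned.
Ondjor: reached.
Galumb: reached.
Ornval: reached.
Qilumb would need Morxel (Rule 8), but Morxel is never earned.
Falmar: reached.
Reached: Ondjor, Galumb, Ornval, and Falmar — 4 of the 6.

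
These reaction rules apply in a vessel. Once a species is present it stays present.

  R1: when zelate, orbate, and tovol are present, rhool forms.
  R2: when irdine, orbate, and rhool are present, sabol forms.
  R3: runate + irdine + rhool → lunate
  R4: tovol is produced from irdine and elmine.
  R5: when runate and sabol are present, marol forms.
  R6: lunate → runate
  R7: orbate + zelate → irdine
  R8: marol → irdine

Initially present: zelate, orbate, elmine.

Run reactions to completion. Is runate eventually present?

No

runate would need lunate (R6), but lunate never forms.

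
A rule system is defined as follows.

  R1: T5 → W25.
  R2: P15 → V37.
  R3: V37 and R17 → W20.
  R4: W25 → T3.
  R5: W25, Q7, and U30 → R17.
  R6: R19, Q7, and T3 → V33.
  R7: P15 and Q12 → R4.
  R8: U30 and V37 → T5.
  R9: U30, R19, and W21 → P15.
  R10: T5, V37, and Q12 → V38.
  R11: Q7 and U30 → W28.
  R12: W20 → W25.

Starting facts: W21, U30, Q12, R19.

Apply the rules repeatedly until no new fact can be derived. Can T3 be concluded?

U30, R19, and W21 hold, so P15 follows (R9).
From P15, R2 gives V37.
From U30 and V37, R8 gives T5.
T5 holds, so W25 follows (R1).
W25 holds, so T3 follows (R4).

Yes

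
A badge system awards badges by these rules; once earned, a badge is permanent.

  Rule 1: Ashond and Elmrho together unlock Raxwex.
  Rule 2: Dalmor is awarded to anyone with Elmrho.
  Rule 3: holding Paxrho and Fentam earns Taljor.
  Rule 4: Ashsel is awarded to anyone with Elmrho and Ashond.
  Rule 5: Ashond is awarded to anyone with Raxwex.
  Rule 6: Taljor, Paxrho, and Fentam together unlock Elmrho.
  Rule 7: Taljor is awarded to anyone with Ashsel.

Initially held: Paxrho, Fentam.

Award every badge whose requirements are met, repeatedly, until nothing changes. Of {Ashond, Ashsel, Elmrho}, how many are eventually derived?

1

With Paxrho and Fentam, Taljor is earned (Rule 3).
With Taljor, Paxrho, and Fentam, Elmrho is earned (Rule 6).
Ashond would need Raxwex (Rule 5), but Raxwex is never earned.
Ashsel would need Elmrho and Ashond (Rule 4), but Ashond is never earned.
Elmrho: reached.
Reached: Elmrho — 1 of the 3.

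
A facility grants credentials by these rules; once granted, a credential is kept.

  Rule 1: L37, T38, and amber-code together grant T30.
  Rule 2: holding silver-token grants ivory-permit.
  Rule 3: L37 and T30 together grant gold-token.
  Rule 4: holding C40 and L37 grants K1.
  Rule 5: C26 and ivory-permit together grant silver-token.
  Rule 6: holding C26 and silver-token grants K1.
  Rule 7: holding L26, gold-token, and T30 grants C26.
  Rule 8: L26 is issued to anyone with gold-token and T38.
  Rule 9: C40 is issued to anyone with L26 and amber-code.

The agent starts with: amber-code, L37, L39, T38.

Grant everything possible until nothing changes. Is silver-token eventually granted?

silver-token would need C26 and ivory-permit (Rule 5), but ivory-permit is never granted.

No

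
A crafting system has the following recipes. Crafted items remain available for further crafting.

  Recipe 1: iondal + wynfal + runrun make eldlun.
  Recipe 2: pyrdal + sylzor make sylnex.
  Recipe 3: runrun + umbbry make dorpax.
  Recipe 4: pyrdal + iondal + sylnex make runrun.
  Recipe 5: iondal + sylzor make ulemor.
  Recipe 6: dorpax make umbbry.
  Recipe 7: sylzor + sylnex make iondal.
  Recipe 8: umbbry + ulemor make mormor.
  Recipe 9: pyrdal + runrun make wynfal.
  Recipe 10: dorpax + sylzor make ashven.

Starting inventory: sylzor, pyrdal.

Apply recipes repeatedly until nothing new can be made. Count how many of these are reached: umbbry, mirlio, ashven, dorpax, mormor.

0

umbbry would need dorpax (Recipe 6), but dorpax is never obtained.
No rule produces mirlio, and it is not given.
ashven would need dorpax and sylzor (Recipe 10), but dorpax is never obtained.
dorpax would need runrun and umbbry (Recipe 3), but umbbry is never obtained.
mormor would need umbbry and ulemor (Recipe 8), but umbbry is never obtained.
None of the 5 are reached.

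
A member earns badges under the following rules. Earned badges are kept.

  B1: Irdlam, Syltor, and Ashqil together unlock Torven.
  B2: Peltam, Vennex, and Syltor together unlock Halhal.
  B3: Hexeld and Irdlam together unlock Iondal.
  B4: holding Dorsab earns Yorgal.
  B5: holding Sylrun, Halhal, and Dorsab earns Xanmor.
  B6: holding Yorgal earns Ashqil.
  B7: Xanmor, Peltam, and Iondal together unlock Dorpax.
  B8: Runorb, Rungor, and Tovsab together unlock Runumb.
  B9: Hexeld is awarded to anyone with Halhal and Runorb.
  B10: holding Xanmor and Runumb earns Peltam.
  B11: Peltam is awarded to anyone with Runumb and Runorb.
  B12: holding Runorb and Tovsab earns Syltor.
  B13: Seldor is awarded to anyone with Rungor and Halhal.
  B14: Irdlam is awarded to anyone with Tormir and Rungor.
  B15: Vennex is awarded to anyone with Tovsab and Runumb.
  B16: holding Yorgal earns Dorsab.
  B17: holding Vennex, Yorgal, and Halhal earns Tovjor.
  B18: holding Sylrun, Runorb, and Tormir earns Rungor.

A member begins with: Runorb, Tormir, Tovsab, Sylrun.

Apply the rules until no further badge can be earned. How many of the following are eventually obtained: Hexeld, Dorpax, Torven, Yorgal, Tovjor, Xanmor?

With Runorb and Tovsab, Syltor is earned (B12).
With Sylrun, Runorb, and Tormir, Rungor is earned (B18).
With Runorb, Rungor, and Tovsab, Runumb is earned (B8).
With Tovsab and Runumb, Vennex is earned (B15).
With Runumb and Runorb, Peltam is earned (B11).
With Peltam, Vennex, and Syltor, Halhal is earned (B2).
With Halhal and Runorb, Hexeld is earned (B9).
Hexeld: reached.
Dorpax would need Xanmor, Peltam, and Iondal (B7), but Xanmor is never earned.
Torven would need Irdlam, Syltor, and Ashqil (B1), but Ashqil is never earned.
Yorgal would need Dorsab (B4), but Dorsab is never earned.
Tovjor would need Vennex, Yorgal, and Halhal (B17), but Yorgal is never earned.
Xanmor would need Sylrun, Halhal, and Dorsab (B5), but Dorsab is never earned.
Reached: Hexeld — 1 of the 6.

1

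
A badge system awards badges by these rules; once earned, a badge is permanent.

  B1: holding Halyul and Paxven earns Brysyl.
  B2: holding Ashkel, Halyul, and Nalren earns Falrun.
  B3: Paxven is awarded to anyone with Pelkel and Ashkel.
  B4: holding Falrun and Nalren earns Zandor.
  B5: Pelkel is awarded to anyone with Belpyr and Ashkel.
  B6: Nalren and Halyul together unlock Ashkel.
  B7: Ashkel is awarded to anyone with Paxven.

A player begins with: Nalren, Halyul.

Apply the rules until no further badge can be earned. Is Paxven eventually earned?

No

Paxven would need Pelkel and Ashkel (B3), but Pelkel is never earned.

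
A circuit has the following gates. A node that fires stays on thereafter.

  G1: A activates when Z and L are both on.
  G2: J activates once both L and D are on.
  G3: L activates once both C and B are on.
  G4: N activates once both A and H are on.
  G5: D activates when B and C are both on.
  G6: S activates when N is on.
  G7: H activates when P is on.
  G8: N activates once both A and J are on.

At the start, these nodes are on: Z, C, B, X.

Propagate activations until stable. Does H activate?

H would need P (G7), but P never turns on.

No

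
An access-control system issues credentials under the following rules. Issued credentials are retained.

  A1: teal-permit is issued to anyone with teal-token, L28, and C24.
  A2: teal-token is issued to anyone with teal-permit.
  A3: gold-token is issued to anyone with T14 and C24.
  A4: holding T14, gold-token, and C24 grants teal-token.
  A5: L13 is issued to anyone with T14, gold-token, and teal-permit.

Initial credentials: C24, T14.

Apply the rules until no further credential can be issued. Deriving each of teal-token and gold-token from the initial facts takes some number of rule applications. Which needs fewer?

gold-token

gold-token: Holding T14 and C24 grants gold-token (A3). [1 rule application]
teal-token: Holding T14 and C24 grants gold-token (A3). Holding T14, gold-token, and C24 grants teal-token (A4). [2 rule applications]
gold-token needs fewer.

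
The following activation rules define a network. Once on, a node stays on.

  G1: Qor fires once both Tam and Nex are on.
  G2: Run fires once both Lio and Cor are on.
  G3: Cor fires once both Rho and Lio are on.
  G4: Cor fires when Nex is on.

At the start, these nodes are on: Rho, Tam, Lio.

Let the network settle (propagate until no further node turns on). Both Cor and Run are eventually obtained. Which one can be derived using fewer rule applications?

Cor

Cor: G3: Rho and Lio on → Cor on. [1 rule application]
Run: G3: Rho and Lio on → Cor on. G2: Lio and Cor on → Run on. [2 rule applications]
Cor needs fewer.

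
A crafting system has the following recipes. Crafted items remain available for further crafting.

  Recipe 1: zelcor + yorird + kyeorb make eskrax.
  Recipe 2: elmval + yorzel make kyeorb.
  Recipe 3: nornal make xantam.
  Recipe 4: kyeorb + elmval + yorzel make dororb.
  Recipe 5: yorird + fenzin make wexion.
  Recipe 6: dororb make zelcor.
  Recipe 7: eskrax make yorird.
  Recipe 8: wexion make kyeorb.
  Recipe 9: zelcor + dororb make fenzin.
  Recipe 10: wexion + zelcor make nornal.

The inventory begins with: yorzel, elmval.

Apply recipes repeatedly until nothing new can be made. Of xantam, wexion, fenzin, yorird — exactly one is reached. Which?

Using Recipe 2, elmval and yorzel make kyeorb.
kyeorb + elmval + yorzel → dororb (Recipe 4).
Using Recipe 6, dororb makes zelcor.
zelcor + dororb → fenzin (Recipe 9).
wexion would need yorird and fenzin (Recipe 5), but yorird is never obtained. xantam would need nornal (Recipe 3), but nornal is never obtained. yorird would need eskrax (Recipe 7), but eskrax is never obtained.

fenzin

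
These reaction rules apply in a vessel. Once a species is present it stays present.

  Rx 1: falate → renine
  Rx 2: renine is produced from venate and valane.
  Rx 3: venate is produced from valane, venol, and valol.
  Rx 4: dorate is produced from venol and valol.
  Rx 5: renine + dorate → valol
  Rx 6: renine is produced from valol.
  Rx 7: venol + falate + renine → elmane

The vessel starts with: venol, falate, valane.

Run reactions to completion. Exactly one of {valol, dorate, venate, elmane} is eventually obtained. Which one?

elmane

falate present → renine forms (Rx 1).
venol, falate, and renine present → elmane forms (Rx 7).
venate would need valane, venol, and valol (Rx 3), but valol never forms. dorate would need venol and valol (Rx 4), but valol never forms. valol would need renine and dorate (Rx 5), but dorate never forms.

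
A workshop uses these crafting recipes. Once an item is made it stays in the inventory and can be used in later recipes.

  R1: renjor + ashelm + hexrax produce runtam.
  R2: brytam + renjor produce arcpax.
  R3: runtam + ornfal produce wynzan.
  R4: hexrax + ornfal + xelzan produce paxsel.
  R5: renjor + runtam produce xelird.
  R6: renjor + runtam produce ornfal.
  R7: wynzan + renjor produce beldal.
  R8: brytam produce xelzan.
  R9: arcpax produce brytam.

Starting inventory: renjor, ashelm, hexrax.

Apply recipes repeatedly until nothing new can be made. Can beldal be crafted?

Yes

Using R1, renjor, ashelm, and hexrax make runtam.
Using R6, renjor and runtam make ornfal.
runtam + ornfal → wynzan (R3).
wynzan + renjor → beldal (R7).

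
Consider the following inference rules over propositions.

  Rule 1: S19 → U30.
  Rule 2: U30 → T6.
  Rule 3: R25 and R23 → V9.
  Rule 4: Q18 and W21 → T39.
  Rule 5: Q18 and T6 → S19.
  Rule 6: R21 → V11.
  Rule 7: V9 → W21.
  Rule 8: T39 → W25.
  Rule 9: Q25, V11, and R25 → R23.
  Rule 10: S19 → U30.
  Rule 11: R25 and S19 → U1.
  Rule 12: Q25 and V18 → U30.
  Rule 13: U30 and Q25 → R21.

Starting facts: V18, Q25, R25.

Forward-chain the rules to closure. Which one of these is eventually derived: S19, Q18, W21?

W21

From Q25 and V18, Rule 12 gives U30.
U30 and Q25 hold, so R21 follows (Rule 13).
From R21, Rule 6 gives V11.
From Q25, V11, and R25, Rule 9 gives R23.
From R25 and R23, Rule 3 gives V9.
V9 holds, so W21 follows (Rule 7).
S19 would need Q18 and T6 (Rule 5), but Q18 is never established. No rule produces Q18, and it is not given.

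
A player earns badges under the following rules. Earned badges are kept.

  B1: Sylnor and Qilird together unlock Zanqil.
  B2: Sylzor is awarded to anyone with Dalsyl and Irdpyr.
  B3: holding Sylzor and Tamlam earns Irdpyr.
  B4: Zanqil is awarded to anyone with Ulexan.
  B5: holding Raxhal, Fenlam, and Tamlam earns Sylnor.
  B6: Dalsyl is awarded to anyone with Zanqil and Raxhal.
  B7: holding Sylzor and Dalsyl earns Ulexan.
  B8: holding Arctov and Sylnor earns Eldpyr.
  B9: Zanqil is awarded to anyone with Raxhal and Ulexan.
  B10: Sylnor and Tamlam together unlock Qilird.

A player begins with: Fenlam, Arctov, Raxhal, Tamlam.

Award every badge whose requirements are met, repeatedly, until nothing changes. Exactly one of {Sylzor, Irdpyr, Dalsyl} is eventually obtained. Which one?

Dalsyl

With Raxhal, Fenlam, and Tamlam, Sylnor is earned (B5).
With Sylnor and Tamlam, Qilird is earned (B10).
With Sylnor and Qilird, Zanqil is earned (B1).
With Zanqil and Raxhal, Dalsyl is earned (B6).
Irdpyr would need Sylzor and Tamlam (B3), but Sylzor is never earned. Sylzor would need Dalsyl and Irdpyr (B2), but Irdpyr is never earned.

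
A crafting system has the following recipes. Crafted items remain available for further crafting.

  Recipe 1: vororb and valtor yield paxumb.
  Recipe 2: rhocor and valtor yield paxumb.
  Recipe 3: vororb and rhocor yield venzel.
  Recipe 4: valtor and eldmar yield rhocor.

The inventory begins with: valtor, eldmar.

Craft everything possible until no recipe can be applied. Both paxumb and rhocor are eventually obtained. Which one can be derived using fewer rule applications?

rhocor

rhocor: valtor and eldmar → rhocor (Recipe 4). [1 rule application]
paxumb: Using Recipe 4, valtor and eldmar make rhocor. Using Recipe 2, rhocor and valtor make paxumb. [2 rule applications]
rhocor needs fewer.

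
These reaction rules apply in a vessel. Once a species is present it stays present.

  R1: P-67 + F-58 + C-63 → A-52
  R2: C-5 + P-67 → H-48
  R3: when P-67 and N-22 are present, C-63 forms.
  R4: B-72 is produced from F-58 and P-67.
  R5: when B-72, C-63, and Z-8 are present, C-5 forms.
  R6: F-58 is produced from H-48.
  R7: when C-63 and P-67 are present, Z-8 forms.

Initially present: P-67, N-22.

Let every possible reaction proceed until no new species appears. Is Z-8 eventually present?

Yes

P-67 and N-22 present → C-63 forms (R3).
C-63 and P-67 present → Z-8 forms (R7).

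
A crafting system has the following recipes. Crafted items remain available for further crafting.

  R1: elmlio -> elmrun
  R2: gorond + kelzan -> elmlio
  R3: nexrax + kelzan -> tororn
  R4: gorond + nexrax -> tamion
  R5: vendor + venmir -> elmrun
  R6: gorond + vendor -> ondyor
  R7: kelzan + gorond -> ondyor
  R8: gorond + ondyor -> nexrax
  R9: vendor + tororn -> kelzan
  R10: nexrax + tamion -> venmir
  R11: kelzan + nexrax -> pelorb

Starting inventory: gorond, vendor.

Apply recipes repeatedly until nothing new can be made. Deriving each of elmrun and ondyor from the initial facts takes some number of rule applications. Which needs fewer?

ondyor

ondyor: Using R6, gorond and vendor make ondyor. [1 rule application]
elmrun: Using R6, gorond and vendor make ondyor. gorond + ondyor -> nexrax (R8). Using R4, gorond and nexrax make tamion. Using R10, nexrax and tamion make venmir. vendor + venmir -> elmrun (R5). [5 rule applications]
ondyor needs fewer.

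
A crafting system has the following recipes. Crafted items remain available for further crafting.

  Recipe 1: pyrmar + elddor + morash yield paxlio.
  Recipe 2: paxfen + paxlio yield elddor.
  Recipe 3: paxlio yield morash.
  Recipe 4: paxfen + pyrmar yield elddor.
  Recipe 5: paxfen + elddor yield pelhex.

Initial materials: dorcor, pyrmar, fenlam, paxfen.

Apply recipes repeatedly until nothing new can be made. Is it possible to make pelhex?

paxfen + pyrmar → elddor (Recipe 4).
paxfen + elddor → pelhex (Recipe 5).

Yes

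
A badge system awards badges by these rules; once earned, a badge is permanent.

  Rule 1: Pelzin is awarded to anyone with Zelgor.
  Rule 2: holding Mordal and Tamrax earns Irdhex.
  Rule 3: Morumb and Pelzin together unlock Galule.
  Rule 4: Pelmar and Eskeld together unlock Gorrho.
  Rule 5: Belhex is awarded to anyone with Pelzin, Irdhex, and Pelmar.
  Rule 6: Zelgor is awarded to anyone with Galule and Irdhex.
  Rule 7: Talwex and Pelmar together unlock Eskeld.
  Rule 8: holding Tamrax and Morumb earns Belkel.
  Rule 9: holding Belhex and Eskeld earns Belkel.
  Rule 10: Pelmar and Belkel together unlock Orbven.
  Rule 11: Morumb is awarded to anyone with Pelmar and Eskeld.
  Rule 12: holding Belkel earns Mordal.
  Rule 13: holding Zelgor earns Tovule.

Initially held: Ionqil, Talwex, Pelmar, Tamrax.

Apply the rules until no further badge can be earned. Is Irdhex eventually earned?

Yes

With Talwex and Pelmar, Eskeld is earned (Rule 7).
With Pelmar and Eskeld, Morumb is earned (Rule 11).
With Tamrax and Morumb, Belkel is earned (Rule 8).
With Belkel, Mordal is earned (Rule 12).
With Mordal and Tamrax, Irdhex is earned (Rule 2).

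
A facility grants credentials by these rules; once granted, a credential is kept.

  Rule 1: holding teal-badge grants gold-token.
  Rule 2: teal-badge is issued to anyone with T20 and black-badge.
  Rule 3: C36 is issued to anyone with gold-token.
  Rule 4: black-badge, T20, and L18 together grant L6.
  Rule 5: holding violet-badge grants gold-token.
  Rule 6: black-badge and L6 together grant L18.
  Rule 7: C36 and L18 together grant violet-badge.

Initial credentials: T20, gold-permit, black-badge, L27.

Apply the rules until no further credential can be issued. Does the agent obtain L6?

No

L6 would need black-badge, T20, and L18 (Rule 4), but L18 is never granted.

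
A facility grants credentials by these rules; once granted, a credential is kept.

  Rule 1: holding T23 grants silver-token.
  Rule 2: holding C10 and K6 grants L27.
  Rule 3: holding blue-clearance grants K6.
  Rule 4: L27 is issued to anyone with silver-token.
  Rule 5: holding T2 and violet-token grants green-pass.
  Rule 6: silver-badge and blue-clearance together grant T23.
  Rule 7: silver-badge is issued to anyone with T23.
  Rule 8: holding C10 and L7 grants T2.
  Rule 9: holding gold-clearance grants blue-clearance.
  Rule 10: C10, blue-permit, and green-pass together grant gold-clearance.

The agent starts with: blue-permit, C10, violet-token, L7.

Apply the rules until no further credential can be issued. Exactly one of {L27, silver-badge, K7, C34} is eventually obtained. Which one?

L27

Holding C10 and L7 grants T2 (Rule 8).
Holding T2 and violet-token grants green-pass (Rule 5).
Holding C10, blue-permit, and green-pass grants gold-clearance (Rule 10).
Holding gold-clearance grants blue-clearance (Rule 9).
Holding blue-clearance grants K6 (Rule 3).
Holding C10 and K6 grants L27 (Rule 2).
No rule produces K7, and it is not given. silver-badge would need T23 (Rule 7), but T23 is never granted. No rule produces C34, and it is not given.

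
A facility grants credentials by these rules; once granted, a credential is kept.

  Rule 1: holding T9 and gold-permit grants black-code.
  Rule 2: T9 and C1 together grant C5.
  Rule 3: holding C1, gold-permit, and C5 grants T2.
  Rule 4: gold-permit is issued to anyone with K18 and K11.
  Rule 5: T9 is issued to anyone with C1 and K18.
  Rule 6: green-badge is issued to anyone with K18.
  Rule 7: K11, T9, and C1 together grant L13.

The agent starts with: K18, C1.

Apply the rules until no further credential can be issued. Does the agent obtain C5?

Holding C1 and K18 grants T9 (Rule 5).
Holding T9 and C1 grants C5 (Rule 2).

Yes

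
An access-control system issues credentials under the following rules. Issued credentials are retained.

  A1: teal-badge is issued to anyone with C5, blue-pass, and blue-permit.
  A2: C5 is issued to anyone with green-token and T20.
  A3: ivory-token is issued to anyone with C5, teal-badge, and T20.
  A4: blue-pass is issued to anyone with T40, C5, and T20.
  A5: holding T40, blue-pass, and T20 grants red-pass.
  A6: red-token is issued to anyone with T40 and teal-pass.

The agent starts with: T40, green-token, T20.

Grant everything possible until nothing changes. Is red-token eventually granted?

No

red-token would need T40 and teal-pass (A6), but teal-pass is never granted.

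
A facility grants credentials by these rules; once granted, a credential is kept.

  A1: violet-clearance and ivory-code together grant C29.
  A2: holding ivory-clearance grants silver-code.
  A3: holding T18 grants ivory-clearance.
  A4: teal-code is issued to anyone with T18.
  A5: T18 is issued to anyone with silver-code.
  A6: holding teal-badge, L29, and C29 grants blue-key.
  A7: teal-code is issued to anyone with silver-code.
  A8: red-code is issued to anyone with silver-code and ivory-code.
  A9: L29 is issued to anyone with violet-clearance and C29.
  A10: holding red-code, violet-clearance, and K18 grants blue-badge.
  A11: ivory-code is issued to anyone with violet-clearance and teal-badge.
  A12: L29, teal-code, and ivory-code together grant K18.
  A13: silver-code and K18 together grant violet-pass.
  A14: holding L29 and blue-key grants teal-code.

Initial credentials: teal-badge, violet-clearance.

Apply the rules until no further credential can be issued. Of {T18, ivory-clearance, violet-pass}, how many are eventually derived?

T18 would need silver-code (A5), but silver-code is never granted.
ivory-clearance would need T18 (A3), but T18 is never granted.
violet-pass would need silver-code and K18 (A13), but silver-code is never granted.
None of the 3 are reached.

0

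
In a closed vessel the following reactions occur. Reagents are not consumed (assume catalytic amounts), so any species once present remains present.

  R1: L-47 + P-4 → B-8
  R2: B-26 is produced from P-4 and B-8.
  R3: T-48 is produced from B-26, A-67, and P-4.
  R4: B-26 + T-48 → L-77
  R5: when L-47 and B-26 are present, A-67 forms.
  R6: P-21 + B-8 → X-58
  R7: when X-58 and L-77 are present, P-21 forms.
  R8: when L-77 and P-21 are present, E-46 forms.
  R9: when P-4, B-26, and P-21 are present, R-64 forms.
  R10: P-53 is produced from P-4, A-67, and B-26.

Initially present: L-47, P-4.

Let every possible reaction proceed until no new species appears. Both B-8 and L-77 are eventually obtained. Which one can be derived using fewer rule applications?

B-8: L-47 and P-4 present → B-8 forms (R1). [1 rule application]
L-77: L-47 and P-4 present → B-8 forms (R1). P-4 and B-8 present → B-26 forms (R2). L-47 and B-26 present → A-67 forms (R5). B-26, A-67, and P-4 present → T-48 forms (R3). B-26 and T-48 present → L-77 forms (R4). [5 rule applications]
B-8 needs fewer.

B-8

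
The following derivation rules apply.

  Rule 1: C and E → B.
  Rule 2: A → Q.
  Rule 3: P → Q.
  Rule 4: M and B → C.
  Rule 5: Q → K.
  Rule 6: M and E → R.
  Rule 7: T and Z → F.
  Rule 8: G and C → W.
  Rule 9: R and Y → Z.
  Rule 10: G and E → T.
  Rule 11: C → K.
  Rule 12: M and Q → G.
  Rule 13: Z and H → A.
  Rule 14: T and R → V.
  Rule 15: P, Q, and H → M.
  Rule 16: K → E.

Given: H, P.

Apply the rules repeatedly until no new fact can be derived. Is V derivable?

P holds, so Q follows (Rule 3).
From P, Q, and H, Rule 15 gives M.
From Q, Rule 5 gives K.
From K, Rule 16 gives E.
M and Q hold, so G follows (Rule 12).
From M and E, Rule 6 gives R.
From G and E, Rule 10 gives T.
T and R hold, so V follows (Rule 14).

Yes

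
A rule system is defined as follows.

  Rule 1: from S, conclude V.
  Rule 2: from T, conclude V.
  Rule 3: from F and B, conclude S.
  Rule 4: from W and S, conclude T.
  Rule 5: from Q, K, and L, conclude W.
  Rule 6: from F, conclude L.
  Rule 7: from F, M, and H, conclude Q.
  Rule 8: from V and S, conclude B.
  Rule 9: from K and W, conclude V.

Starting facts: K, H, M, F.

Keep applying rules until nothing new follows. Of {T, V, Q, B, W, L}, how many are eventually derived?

From F, M, and H, Rule 7 gives Q.
F holds, so L follows (Rule 6).
Q, K, and L hold, so W follows (Rule 5).
K and W hold, so V follows (Rule 9).
T would need W and S (Rule 4), but S is never established.
V: reached.
Q: reached.
B would need V and S (Rule 8), but S is never established.
W: reached.
L: reached.
Reached: V, Q, W, and L — 4 of the 6.

4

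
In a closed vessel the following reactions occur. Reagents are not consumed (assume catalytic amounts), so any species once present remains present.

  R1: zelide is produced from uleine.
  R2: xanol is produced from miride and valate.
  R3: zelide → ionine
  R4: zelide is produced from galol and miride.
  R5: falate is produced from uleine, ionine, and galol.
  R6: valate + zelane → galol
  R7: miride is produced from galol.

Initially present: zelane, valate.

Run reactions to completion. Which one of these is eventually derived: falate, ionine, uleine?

valate and zelane present → galol forms (R6).
galol present → miride forms (R7).
galol and miride present → zelide forms (R4).
zelide present → ionine forms (R3).
falate would need uleine, ionine, and galol (R5), but uleine never forms. No rule produces uleine, and it is not given.

ionine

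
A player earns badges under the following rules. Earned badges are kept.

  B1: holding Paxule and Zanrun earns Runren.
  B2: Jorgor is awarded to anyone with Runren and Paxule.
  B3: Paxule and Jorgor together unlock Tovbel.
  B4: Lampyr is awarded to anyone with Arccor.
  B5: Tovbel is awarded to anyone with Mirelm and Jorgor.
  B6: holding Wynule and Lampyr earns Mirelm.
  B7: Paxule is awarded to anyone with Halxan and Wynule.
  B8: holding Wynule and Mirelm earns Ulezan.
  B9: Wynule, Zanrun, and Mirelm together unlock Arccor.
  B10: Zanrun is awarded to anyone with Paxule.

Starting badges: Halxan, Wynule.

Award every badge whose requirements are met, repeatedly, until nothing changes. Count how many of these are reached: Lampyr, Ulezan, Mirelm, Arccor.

Lampyr would need Arccor (B4), but Arccor is never earned.
Ulezan would need Wynule and Mirelm (B8), but Mirelm is never earned.
Mirelm would need Wynule and Lampyr (B6), but Lampyr is never earned.
Arccor would need Wynule, Zanrun, and Mirelm (B9), but Mirelm is never earned.
None of the 4 are reached.

0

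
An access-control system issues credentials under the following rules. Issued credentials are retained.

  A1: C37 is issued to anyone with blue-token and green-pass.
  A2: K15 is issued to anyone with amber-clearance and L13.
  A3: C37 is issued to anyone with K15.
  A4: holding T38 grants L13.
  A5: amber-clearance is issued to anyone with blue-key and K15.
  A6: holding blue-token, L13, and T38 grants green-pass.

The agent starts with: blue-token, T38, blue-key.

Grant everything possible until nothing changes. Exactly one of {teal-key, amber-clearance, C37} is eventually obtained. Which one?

Holding T38 grants L13 (A4).
Holding blue-token, L13, and T38 grants green-pass (A6).
Holding blue-token and green-pass grants C37 (A1).
No rule produces teal-key, and it is not given. amber-clearance would need blue-key and K15 (A5), but K15 is never granted.

C37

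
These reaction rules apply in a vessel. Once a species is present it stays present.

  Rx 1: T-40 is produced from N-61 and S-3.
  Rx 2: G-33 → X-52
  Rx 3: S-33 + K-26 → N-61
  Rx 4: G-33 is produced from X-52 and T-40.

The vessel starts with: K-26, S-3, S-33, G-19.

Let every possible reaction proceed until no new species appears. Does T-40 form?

Yes

S-33 and K-26 present → N-61 forms (Rx 3).
N-61 and S-3 present → T-40 forms (Rx 1).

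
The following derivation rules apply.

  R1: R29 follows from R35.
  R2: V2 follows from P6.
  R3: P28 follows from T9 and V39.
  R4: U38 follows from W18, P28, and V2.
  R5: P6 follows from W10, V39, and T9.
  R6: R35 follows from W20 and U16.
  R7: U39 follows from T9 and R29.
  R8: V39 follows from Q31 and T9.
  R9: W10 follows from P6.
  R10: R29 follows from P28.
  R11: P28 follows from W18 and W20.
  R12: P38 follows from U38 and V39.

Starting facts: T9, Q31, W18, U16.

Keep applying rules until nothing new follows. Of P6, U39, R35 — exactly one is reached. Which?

U39

From Q31 and T9, R8 gives V39.
From T9 and V39, R3 gives P28.
P28 holds, so R29 follows (R10).
T9 and R29 hold, so U39 follows (R7).
P6 would need W10, V39, and T9 (R5), but W10 is never established. R35 would need W20 and U16 (R6), but W20 is never established.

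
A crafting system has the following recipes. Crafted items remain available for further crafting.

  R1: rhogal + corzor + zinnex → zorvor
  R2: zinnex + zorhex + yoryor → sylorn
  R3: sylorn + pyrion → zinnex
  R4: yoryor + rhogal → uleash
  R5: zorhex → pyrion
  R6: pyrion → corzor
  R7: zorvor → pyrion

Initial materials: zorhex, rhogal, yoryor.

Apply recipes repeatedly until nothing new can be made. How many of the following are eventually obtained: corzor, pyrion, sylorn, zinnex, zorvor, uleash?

zorhex → pyrion (R5).
Using R4, yoryor and rhogal make uleash.
Using R6, pyrion makes corzor.
corzor: reached.
pyrion: reached.
sylorn would need zinnex, zorhex, and yoryor (R2), but zinnex is never obtained.
zinnex would need sylorn and pyrion (R3), but sylorn is never obtained.
zorvor would need rhogal, corzor, and zinnex (R1), but zinnex is never obtained.
uleash: reached.
Reached: corzor, pyrion, and uleash — 3 of the 6.

3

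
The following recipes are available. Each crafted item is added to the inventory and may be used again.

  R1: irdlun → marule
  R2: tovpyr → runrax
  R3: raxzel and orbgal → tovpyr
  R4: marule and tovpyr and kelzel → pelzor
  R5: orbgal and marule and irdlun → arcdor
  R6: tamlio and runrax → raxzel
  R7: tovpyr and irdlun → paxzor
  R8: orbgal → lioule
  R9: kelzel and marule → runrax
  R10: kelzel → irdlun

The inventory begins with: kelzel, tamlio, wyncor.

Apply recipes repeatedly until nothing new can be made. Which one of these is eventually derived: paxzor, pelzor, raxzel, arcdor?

Using R10, kelzel makes irdlun.
Using R1, irdlun makes marule.
kelzel and marule → runrax (R9).
Using R6, tamlio and runrax make raxzel.
arcdor would need orbgal, marule, and irdlun (R5), but orbgal is never obtained. paxzor would need tovpyr and irdlun (R7), but tovpyr is never obtained. pelzor would need marule, tovpyr, and kelzel (R4), but tovpyr is never obtained.

raxzel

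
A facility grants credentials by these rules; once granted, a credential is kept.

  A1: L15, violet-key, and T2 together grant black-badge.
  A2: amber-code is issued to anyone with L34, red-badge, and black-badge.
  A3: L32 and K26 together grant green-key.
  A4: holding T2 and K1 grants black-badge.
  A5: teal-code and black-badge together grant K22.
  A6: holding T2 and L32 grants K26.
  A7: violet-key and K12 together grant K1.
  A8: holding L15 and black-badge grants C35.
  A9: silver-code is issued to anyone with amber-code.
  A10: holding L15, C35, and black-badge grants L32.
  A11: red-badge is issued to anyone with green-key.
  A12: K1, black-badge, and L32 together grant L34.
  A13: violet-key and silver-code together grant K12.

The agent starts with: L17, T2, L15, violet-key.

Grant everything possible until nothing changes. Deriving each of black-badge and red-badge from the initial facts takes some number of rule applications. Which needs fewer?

black-badge

black-badge: Holding L15, violet-key, and T2 grants black-badge (A1). [1 rule application]
red-badge: Holding L15, violet-key, and T2 grants black-badge (A1). Holding L15 and black-badge grants C35 (A8). Holding L15, C35, and black-badge grants L32 (A10). Holding T2 and L32 grants K26 (A6). Holding L32 and K26 grants green-key (A3). Holding green-key grants red-badge (A11). [6 rule applications]
black-badge needs fewer.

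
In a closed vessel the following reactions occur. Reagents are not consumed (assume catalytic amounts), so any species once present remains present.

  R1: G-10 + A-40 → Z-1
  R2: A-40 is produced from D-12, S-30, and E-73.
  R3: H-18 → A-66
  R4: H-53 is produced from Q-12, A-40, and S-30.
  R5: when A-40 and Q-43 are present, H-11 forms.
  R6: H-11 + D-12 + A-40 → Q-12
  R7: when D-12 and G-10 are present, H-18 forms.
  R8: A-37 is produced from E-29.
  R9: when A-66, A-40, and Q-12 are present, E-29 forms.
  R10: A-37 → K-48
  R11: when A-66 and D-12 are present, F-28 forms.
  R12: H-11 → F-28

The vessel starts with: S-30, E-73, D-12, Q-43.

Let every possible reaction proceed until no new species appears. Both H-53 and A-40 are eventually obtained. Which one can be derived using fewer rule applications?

A-40: D-12, S-30, and E-73 present → A-40 forms (R2). [1 rule application]
H-53: D-12, S-30, and E-73 present → A-40 forms (R2). A-40 and Q-43 present → H-11 forms (R5). H-11, D-12, and A-40 present → Q-12 forms (R6). Q-12, A-40, and S-30 present → H-53 forms (R4). [4 rule applications]
A-40 needs fewer.

A-40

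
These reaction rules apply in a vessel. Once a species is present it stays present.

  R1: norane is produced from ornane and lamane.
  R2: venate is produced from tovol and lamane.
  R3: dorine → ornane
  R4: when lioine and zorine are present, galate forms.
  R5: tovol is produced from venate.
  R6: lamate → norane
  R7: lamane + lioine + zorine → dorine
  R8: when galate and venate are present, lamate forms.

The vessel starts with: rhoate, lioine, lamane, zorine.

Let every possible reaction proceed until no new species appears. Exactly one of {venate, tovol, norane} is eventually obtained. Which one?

norane

lamane, lioine, and zorine present → dorine forms (R7).
dorine present → ornane forms (R3).
ornane and lamane present → norane forms (R1).
tovol would need venate (R5), but venate never forms. venate would need tovol and lamane (R2), but tovol never forms.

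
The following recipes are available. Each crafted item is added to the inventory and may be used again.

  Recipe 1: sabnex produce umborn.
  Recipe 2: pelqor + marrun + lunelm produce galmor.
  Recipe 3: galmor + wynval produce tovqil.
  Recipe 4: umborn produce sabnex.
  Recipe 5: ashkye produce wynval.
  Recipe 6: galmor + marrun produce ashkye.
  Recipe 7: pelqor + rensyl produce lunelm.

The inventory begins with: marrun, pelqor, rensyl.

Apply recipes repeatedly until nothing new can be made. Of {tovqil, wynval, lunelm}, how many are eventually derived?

3

Using Recipe 7, pelqor and rensyl make lunelm.
Using Recipe 2, pelqor, marrun, and lunelm make galmor.
Using Recipe 6, galmor and marrun make ashkye.
ashkye → wynval (Recipe 5).
Using Recipe 3, galmor and wynval make tovqil.
tovqil: reached.
wynval: reached.
lunelm: reached.
All 3 are reached.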